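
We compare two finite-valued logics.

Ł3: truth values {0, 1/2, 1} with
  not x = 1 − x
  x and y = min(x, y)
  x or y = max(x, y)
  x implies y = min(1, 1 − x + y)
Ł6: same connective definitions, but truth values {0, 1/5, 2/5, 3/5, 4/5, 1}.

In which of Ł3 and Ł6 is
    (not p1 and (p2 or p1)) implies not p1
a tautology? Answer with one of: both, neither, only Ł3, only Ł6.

In Ł3: every assignment gives 1 — tautology.
In Ł6: every assignment gives 1 — tautology.

both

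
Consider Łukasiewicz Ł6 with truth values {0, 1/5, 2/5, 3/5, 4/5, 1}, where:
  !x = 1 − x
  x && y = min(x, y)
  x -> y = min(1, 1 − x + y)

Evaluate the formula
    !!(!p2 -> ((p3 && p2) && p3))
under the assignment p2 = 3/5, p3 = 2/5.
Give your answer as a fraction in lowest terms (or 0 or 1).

!p2 = !3/5 = 2/5
p3 && p2 = 2/5 && 3/5 = 2/5
(p3 && p2) && p3 = 2/5 && 2/5 = 2/5
!p2 -> ((p3 && p2) && p3) = 2/5 -> 2/5 = 1
!(!p2 -> ((p3 && p2) && p3)) = !1 = 0
!!(!p2 -> ((p3 && p2) && p3)) = !0 = 1

1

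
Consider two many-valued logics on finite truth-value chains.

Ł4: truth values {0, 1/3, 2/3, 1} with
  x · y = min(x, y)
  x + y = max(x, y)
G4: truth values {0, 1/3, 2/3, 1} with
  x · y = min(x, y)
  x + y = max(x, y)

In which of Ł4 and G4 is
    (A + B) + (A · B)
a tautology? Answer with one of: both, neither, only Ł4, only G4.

In Ł4: at A = 0, B = 0 the value is 0 — not a tautology.
In G4: at A = 0, B = 0 the value is 0 — not a tautology.

neither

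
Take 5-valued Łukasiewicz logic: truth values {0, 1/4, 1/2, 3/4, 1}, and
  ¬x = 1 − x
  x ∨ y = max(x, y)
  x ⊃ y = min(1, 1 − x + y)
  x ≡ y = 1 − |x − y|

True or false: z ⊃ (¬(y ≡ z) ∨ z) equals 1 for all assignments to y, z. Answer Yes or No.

Yes

At y = 3/4, z = 0, for instance:
y ≡ z = 3/4 ≡ 0 = 1/4
¬(y ≡ z) = ¬1/4 = 3/4
¬(y ≡ z) ∨ z = 3/4 ∨ 0 = 3/4
z ⊃ (¬(y ≡ z) ∨ z) = 0 ⊃ 3/4 = 1
and checking the remaining 24 assignments likewise gives ≥ 1 in every case.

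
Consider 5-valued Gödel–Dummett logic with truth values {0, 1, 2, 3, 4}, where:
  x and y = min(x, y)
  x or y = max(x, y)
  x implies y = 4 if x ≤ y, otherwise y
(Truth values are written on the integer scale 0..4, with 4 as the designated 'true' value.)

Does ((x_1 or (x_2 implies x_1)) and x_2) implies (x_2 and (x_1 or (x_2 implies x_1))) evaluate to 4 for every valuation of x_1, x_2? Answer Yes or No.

At x_1 = 4, x_2 = 2, for instance:
x_2 implies x_1 = 2 implies 4 = 4
x_1 or (x_2 implies x_1) = 4 or 4 = 4
(x_1 or (x_2 implies x_1)) and x_2 = 4 and 2 = 2
x_2 and (x_1 or (x_2 implies x_1)) = 2 and 4 = 2
((x_1 or (x_2 implies x_1)) and x_2) implies (x_2 and (x_1 or (x_2 implies x_1))) = 2 implies 2 = 4
and checking the remaining 24 assignments likewise gives ≥ 4 in every case.

Yes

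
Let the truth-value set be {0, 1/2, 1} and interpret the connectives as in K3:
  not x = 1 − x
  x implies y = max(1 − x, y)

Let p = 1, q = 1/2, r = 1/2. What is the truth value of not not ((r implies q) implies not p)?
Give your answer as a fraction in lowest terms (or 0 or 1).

1/2

r implies q = 1/2 implies 1/2 = 1/2
not p = not 1 = 0
(r implies q) implies not p = 1/2 implies 0 = 1/2
not ((r implies q) implies not p) = not 1/2 = 1/2
not not ((r implies q) implies not p) = not 1/2 = 1/2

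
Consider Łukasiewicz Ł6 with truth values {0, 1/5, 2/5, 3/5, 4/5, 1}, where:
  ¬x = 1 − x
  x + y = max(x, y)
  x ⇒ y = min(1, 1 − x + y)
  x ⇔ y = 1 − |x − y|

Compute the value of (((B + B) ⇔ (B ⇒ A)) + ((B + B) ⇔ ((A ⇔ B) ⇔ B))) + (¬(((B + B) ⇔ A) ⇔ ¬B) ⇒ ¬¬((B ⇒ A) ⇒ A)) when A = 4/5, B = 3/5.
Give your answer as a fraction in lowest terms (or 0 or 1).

1

B + B = 3/5 + 3/5 = 3/5
B ⇒ A = 3/5 ⇒ 4/5 = 1
(B + B) ⇔ (B ⇒ A) = 3/5 ⇔ 1 = 3/5
B + B = 3/5 + 3/5 = 3/5
A ⇔ B = 4/5 ⇔ 3/5 = 4/5
(A ⇔ B) ⇔ B = 4/5 ⇔ 3/5 = 4/5
(B + B) ⇔ ((A ⇔ B) ⇔ B) = 3/5 ⇔ 4/5 = 4/5
((B + B) ⇔ (B ⇒ A)) + ((B + B) ⇔ ((A ⇔ B) ⇔ B)) = 3/5 + 4/5 = 4/5
B + B = 3/5 + 3/5 = 3/5
(B + B) ⇔ A = 3/5 ⇔ 4/5 = 4/5
¬B = ¬3/5 = 2/5
((B + B) ⇔ A) ⇔ ¬B = 4/5 ⇔ 2/5 = 3/5
¬(((B + B) ⇔ A) ⇔ ¬B) = ¬3/5 = 2/5
B ⇒ A = 3/5 ⇒ 4/5 = 1
(B ⇒ A) ⇒ A = 1 ⇒ 4/5 = 4/5
¬((B ⇒ A) ⇒ A) = ¬4/5 = 1/5
¬¬((B ⇒ A) ⇒ A) = ¬1/5 = 4/5
¬(((B + B) ⇔ A) ⇔ ¬B) ⇒ ¬¬((B ⇒ A) ⇒ A) = 2/5 ⇒ 4/5 = 1
(((B + B) ⇔ (B ⇒ A)) + ((B + B) ⇔ ((A ⇔ B) ⇔ B))) + (¬(((B + B) ⇔ A) ⇔ ¬B) ⇒ ¬¬((B ⇒ A) ⇒ A)) = 4/5 + 1 = 1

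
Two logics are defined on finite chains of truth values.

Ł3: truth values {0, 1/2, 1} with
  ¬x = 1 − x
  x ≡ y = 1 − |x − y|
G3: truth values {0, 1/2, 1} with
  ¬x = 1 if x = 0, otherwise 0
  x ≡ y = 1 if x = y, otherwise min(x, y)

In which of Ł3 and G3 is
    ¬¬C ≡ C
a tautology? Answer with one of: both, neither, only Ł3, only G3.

In Ł3: every assignment gives 1 — tautology.
In G3: at C = 1/2 the value is 1/2 — not a tautology.

only Ł3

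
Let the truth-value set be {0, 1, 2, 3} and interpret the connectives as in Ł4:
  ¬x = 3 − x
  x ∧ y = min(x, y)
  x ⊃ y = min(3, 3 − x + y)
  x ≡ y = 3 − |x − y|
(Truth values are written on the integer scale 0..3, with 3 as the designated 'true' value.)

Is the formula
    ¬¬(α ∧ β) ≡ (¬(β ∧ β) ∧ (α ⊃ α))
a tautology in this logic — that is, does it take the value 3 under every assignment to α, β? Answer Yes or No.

No

Counterexample: take α = 0, β = 0.
α ∧ β = 0 ∧ 0 = 0
¬(α ∧ β) = ¬0 = 3
¬¬(α ∧ β) = ¬3 = 0
β ∧ β = 0 ∧ 0 = 0
¬(β ∧ β) = ¬0 = 3
α ⊃ α = 0 ⊃ 0 = 3
¬(β ∧ β) ∧ (α ⊃ α) = 3 ∧ 3 = 3
¬¬(α ∧ β) ≡ (¬(β ∧ β) ∧ (α ⊃ α)) = 0 ≡ 3 = 0
This gives 0 ≠ 3.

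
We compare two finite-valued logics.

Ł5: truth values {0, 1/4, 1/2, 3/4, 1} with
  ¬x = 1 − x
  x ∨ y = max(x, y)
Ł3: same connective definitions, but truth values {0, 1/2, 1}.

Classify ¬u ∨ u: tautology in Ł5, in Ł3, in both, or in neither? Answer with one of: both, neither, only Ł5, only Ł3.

neither

In Ł5: at u = 1/4 the value is 3/4 — not a tautology.
In Ł3: at u = 1/2 the value is 1/2 — not a tautology.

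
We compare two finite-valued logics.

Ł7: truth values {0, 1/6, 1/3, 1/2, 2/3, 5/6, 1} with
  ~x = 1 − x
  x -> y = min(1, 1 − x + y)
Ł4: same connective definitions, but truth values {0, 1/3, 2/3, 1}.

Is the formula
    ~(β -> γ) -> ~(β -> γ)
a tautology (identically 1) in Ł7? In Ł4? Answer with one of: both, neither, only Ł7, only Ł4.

In Ł7: every assignment gives 1 — tautology.
In Ł4: every assignment gives 1 — tautology.

both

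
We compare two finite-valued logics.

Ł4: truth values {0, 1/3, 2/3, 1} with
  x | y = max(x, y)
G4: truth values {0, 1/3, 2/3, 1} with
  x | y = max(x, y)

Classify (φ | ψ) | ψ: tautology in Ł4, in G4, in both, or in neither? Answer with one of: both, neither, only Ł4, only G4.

neither

In Ł4: at φ = 0, ψ = 0 the value is 0 — not a tautology.
In G4: at φ = 0, ψ = 0 the value is 0 — not a tautology.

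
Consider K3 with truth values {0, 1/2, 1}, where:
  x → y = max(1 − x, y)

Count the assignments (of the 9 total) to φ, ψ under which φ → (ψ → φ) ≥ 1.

φ = 0, ψ = 0 ↦ 1  ≥
φ = 0, ψ = 1/2 ↦ 1  ≥
φ = 0, ψ = 1 ↦ 1  ≥
φ = 1/2, ψ = 0 ↦ 1  ≥
φ = 1/2, ψ = 1/2 ↦ 1/2  <
φ = 1/2, ψ = 1 ↦ 1/2  <
φ = 1, ψ = 0 ↦ 1  ≥
φ = 1, ψ = 1/2 ↦ 1  ≥
φ = 1, ψ = 1 ↦ 1  ≥
So 7 of the 9 assignments meet the threshold.

7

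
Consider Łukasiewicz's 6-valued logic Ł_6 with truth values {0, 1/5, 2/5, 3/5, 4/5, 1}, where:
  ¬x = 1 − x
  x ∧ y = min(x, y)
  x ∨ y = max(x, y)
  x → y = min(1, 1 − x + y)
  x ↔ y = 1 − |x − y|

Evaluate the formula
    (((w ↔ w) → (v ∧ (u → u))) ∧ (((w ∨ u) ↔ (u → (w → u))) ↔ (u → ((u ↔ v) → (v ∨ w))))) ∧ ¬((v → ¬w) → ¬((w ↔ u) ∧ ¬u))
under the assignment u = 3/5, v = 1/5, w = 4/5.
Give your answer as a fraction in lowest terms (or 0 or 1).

1/5

w ↔ w = 4/5 ↔ 4/5 = 1
u → u = 3/5 → 3/5 = 1
v ∧ (u → u) = 1/5 ∧ 1 = 1/5
(w ↔ w) → (v ∧ (u → u)) = 1 → 1/5 = 1/5
w ∨ u = 4/5 ∨ 3/5 = 4/5
w → u = 4/5 → 3/5 = 4/5
u → (w → u) = 3/5 → 4/5 = 1
(w ∨ u) ↔ (u → (w → u)) = 4/5 ↔ 1 = 4/5
u ↔ v = 3/5 ↔ 1/5 = 3/5
v ∨ w = 1/5 ∨ 4/5 = 4/5
(u ↔ v) → (v ∨ w) = 3/5 → 4/5 = 1
u → ((u ↔ v) → (v ∨ w)) = 3/5 → 1 = 1
((w ∨ u) ↔ (u → (w → u))) ↔ (u → ((u ↔ v) → (v ∨ w))) = 4/5 ↔ 1 = 4/5
((w ↔ w) → (v ∧ (u → u))) ∧ (((w ∨ u) ↔ (u → (w → u))) ↔ (u → ((u ↔ v) → (v ∨ w)))) = 1/5 ∧ 4/5 = 1/5
¬w = ¬4/5 = 1/5
v → ¬w = 1/5 → 1/5 = 1
w ↔ u = 4/5 ↔ 3/5 = 4/5
¬u = ¬3/5 = 2/5
(w ↔ u) ∧ ¬u = 4/5 ∧ 2/5 = 2/5
¬((w ↔ u) ∧ ¬u) = ¬2/5 = 3/5
(v → ¬w) → ¬((w ↔ u) ∧ ¬u) = 1 → 3/5 = 3/5
¬((v → ¬w) → ¬((w ↔ u) ∧ ¬u)) = ¬3/5 = 2/5
(((w ↔ w) → (v ∧ (u → u))) ∧ (((w ∨ u) ↔ (u → (w → u))) ↔ (u → ((u ↔ v) → (v ∨ w))))) ∧ ¬((v → ¬w) → ¬((w ↔ u) ∧ ¬u)) = 1/5 ∧ 2/5 = 1/5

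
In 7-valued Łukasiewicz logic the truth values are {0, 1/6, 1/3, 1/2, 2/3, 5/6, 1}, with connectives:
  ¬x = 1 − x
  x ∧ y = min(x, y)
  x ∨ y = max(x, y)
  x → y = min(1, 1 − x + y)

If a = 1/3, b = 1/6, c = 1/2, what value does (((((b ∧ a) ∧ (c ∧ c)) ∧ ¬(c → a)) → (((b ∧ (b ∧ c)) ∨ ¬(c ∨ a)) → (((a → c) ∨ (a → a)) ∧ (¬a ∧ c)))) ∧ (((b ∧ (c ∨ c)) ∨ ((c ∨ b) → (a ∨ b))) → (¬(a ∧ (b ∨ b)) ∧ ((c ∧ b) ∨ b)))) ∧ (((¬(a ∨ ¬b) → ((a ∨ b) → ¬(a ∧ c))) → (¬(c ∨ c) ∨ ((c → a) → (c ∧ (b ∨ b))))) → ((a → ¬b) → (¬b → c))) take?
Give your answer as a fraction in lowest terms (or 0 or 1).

b ∧ a = 1/6 ∧ 1/3 = 1/6
c ∧ c = 1/2 ∧ 1/2 = 1/2
(b ∧ a) ∧ (c ∧ c) = 1/6 ∧ 1/2 = 1/6
c → a = 1/2 → 1/3 = 5/6
¬(c → a) = ¬5/6 = 1/6
((b ∧ a) ∧ (c ∧ c)) ∧ ¬(c → a) = 1/6 ∧ 1/6 = 1/6
b ∧ c = 1/6 ∧ 1/2 = 1/6
b ∧ (b ∧ c) = 1/6 ∧ 1/6 = 1/6
c ∨ a = 1/2 ∨ 1/3 = 1/2
¬(c ∨ a) = ¬1/2 = 1/2
(b ∧ (b ∧ c)) ∨ ¬(c ∨ a) = 1/6 ∨ 1/2 = 1/2
a → c = 1/3 → 1/2 = 1
a → a = 1/3 → 1/3 = 1
(a → c) ∨ (a → a) = 1 ∨ 1 = 1
¬a = ¬1/3 = 2/3
¬a ∧ c = 2/3 ∧ 1/2 = 1/2
((a → c) ∨ (a → a)) ∧ (¬a ∧ c) = 1 ∧ 1/2 = 1/2
((b ∧ (b ∧ c)) ∨ ¬(c ∨ a)) → (((a → c) ∨ (a → a)) ∧ (¬a ∧ c)) = 1/2 → 1/2 = 1
(((b ∧ a) ∧ (c ∧ c)) ∧ ¬(c → a)) → (((b ∧ (b ∧ c)) ∨ ¬(c ∨ a)) → (((a → c) ∨ (a → a)) ∧ (¬a ∧ c))) = 1/6 → 1 = 1
c ∨ c = 1/2 ∨ 1/2 = 1/2
b ∧ (c ∨ c) = 1/6 ∧ 1/2 = 1/6
c ∨ b = 1/2 ∨ 1/6 = 1/2
a ∨ b = 1/3 ∨ 1/6 = 1/3
(c ∨ b) → (a ∨ b) = 1/2 → 1/3 = 5/6
(b ∧ (c ∨ c)) ∨ ((c ∨ b) → (a ∨ b)) = 1/6 ∨ 5/6 = 5/6
b ∨ b = 1/6 ∨ 1/6 = 1/6
a ∧ (b ∨ b) = 1/3 ∧ 1/6 = 1/6
¬(a ∧ (b ∨ b)) = ¬1/6 = 5/6
c ∧ b = 1/2 ∧ 1/6 = 1/6
(c ∧ b) ∨ b = 1/6 ∨ 1/6 = 1/6
¬(a ∧ (b ∨ b)) ∧ ((c ∧ b) ∨ b) = 5/6 ∧ 1/6 = 1/6
((b ∧ (c ∨ c)) ∨ ((c ∨ b) → (a ∨ b))) → (¬(a ∧ (b ∨ b)) ∧ ((c ∧ b) ∨ b)) = 5/6 → 1/6 = 1/3
((((b ∧ a) ∧ (c ∧ c)) ∧ ¬(c → a)) → (((b ∧ (b ∧ c)) ∨ ¬(c ∨ a)) → (((a → c) ∨ (a → a)) ∧ (¬a ∧ c)))) ∧ (((b ∧ (c ∨ c)) ∨ ((c ∨ b) → (a ∨ b))) → (¬(a ∧ (b ∨ b)) ∧ ((c ∧ b) ∨ b))) = 1 ∧ 1/3 = 1/3
¬b = ¬1/6 = 5/6
a ∨ ¬b = 1/3 ∨ 5/6 = 5/6
¬(a ∨ ¬b) = ¬5/6 = 1/6
a ∨ b = 1/3 ∨ 1/6 = 1/3
a ∧ c = 1/3 ∧ 1/2 = 1/3
¬(a ∧ c) = ¬1/3 = 2/3
(a ∨ b) → ¬(a ∧ c) = 1/3 → 2/3 = 1
¬(a ∨ ¬b) → ((a ∨ b) → ¬(a ∧ c)) = 1/6 → 1 = 1
c ∨ c = 1/2 ∨ 1/2 = 1/2
¬(c ∨ c) = ¬1/2 = 1/2
c → a = 1/2 → 1/3 = 5/6
b ∨ b = 1/6 ∨ 1/6 = 1/6
c ∧ (b ∨ b) = 1/2 ∧ 1/6 = 1/6
(c → a) → (c ∧ (b ∨ b)) = 5/6 → 1/6 = 1/3
¬(c ∨ c) ∨ ((c → a) → (c ∧ (b ∨ b))) = 1/2 ∨ 1/3 = 1/2
(¬(a ∨ ¬b) → ((a ∨ b) → ¬(a ∧ c))) → (¬(c ∨ c) ∨ ((c → a) → (c ∧ (b ∨ b)))) = 1 → 1/2 = 1/2
¬b = ¬1/6 = 5/6
a → ¬b = 1/3 → 5/6 = 1
¬b = ¬1/6 = 5/6
¬b → c = 5/6 → 1/2 = 2/3
(a → ¬b) → (¬b → c) = 1 → 2/3 = 2/3
((¬(a ∨ ¬b) → ((a ∨ b) → ¬(a ∧ c))) → (¬(c ∨ c) ∨ ((c → a) → (c ∧ (b ∨ b))))) → ((a → ¬b) → (¬b → c)) = 1/2 → 2/3 = 1
(((((b ∧ a) ∧ (c ∧ c)) ∧ ¬(c → a)) → (((b ∧ (b ∧ c)) ∨ ¬(c ∨ a)) → (((a → c) ∨ (a → a)) ∧ (¬a ∧ c)))) ∧ (((b ∧ (c ∨ c)) ∨ ((c ∨ b) → (a ∨ b))) → (¬(a ∧ (b ∨ b)) ∧ ((c ∧ b) ∨ b)))) ∧ (((¬(a ∨ ¬b) → ((a ∨ b) → ¬(a ∧ c))) → (¬(c ∨ c) ∨ ((c → a) → (c ∧ (b ∨ b))))) → ((a → ¬b) → (¬b → c))) = 1/3 ∧ 1 = 1/3

1/3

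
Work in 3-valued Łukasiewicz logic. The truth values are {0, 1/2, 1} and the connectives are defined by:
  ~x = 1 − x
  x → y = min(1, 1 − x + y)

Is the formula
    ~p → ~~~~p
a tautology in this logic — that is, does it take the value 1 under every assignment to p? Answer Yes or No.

Counterexample: take p = 0.
~p = ~0 = 1
~p = ~0 = 1
~~p = ~1 = 0
~~~p = ~0 = 1
~~~~p = ~1 = 0
~p → ~~~~p = 1 → 0 = 0
This gives 0 ≠ 1.

No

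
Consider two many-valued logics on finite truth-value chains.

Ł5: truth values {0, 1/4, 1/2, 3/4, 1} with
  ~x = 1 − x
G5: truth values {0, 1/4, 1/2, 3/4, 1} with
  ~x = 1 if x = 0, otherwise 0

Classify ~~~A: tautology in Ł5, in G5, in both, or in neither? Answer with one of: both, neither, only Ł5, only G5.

neither

In Ł5: at A = 1/4 the value is 3/4 — not a tautology.
In G5: at A = 1/4 the value is 0 — not a tautology.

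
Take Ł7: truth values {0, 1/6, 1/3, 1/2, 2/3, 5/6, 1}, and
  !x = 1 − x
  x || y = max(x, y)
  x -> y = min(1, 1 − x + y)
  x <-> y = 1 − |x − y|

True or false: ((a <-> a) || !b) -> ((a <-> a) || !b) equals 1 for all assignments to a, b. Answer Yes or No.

At a = 5/6, b = 2/3, for instance:
a <-> a = 5/6 <-> 5/6 = 1
!b = !2/3 = 1/3
(a <-> a) || !b = 1 || 1/3 = 1
((a <-> a) || !b) -> ((a <-> a) || !b) = 1 -> 1 = 1
and checking the remaining 48 assignments likewise gives ≥ 1 in every case.

Yes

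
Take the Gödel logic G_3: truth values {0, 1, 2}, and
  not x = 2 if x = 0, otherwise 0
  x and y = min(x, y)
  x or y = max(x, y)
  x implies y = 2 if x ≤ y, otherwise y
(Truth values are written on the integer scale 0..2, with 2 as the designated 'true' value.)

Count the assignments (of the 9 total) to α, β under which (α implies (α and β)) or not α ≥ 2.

α = 0, β = 0 ↦ 2  ≥
α = 0, β = 1 ↦ 2  ≥
α = 0, β = 2 ↦ 2  ≥
α = 1, β = 0 ↦ 0  <
α = 1, β = 1 ↦ 2  ≥
α = 1, β = 2 ↦ 2  ≥
α = 2, β = 0 ↦ 0  <
α = 2, β = 1 ↦ 1  <
α = 2, β = 2 ↦ 2  ≥
So 6 of the 9 assignments meet the threshold.

6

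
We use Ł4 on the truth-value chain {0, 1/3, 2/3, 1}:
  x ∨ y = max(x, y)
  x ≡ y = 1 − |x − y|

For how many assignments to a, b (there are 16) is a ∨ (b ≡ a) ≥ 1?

a = 0, b = 0 ↦ 1  ≥
a = 0, b = 1/3 ↦ 2/3  <
a = 0, b = 2/3 ↦ 1/3  <
a = 0, b = 1 ↦ 0  <
a = 1/3, b = 0 ↦ 2/3  <
a = 1/3, b = 1/3 ↦ 1  ≥
a = 1/3, b = 2/3 ↦ 2/3  <
a = 1/3, b = 1 ↦ 1/3  <
a = 2/3, b = 0 ↦ 2/3  <
a = 2/3, b = 1/3 ↦ 2/3  <
a = 2/3, b = 2/3 ↦ 1  ≥
a = 2/3, b = 1 ↦ 2/3  <
a = 1, b = 0 ↦ 1  ≥
a = 1, b = 1/3 ↦ 1  ≥
a = 1, b = 2/3 ↦ 1  ≥
a = 1, b = 1 ↦ 1  ≥
So 7 of the 16 assignments meet the threshold.

7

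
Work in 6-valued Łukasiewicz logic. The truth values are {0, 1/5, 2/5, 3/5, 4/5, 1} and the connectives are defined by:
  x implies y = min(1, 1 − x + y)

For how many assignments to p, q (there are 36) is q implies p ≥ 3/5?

value 1: 21 assignments (counts)
value 4/5: 5 assignments (counts)
value 3/5: 4 assignments (counts)
value 2/5: 3 assignments
value 1/5: 2 assignments
value 0: 1 assignment
So 30 of the 36 assignments meet the threshold.

30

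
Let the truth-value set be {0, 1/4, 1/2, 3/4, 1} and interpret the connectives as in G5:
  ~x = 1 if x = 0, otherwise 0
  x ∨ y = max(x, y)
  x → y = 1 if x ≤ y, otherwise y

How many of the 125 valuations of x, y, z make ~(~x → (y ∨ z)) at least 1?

value 1: 1 assignment (counts)
value 0: 124 assignments
So 1 of the 125 assignments meets the threshold.

1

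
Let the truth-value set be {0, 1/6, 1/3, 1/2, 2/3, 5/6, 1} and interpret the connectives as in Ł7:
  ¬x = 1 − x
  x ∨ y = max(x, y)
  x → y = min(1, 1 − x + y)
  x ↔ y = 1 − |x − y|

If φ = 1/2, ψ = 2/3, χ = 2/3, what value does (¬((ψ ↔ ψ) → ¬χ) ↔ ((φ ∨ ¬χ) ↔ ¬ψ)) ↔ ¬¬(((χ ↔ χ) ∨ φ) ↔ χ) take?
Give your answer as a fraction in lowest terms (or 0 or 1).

5/6

ψ ↔ ψ = 2/3 ↔ 2/3 = 1
¬χ = ¬2/3 = 1/3
(ψ ↔ ψ) → ¬χ = 1 → 1/3 = 1/3
¬((ψ ↔ ψ) → ¬χ) = ¬1/3 = 2/3
¬χ = ¬2/3 = 1/3
φ ∨ ¬χ = 1/2 ∨ 1/3 = 1/2
¬ψ = ¬2/3 = 1/3
(φ ∨ ¬χ) ↔ ¬ψ = 1/2 ↔ 1/3 = 5/6
¬((ψ ↔ ψ) → ¬χ) ↔ ((φ ∨ ¬χ) ↔ ¬ψ) = 2/3 ↔ 5/6 = 5/6
χ ↔ χ = 2/3 ↔ 2/3 = 1
(χ ↔ χ) ∨ φ = 1 ∨ 1/2 = 1
((χ ↔ χ) ∨ φ) ↔ χ = 1 ↔ 2/3 = 2/3
¬(((χ ↔ χ) ∨ φ) ↔ χ) = ¬2/3 = 1/3
¬¬(((χ ↔ χ) ∨ φ) ↔ χ) = ¬1/3 = 2/3
(¬((ψ ↔ ψ) → ¬χ) ↔ ((φ ∨ ¬χ) ↔ ¬ψ)) ↔ ¬¬(((χ ↔ χ) ∨ φ) ↔ χ) = 5/6 ↔ 2/3 = 5/6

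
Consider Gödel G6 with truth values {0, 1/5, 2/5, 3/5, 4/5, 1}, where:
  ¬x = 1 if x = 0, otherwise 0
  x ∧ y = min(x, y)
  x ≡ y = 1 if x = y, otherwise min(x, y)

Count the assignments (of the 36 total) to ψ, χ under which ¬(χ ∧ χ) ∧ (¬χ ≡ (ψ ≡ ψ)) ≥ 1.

6

value 1: 6 assignments (counts)
value 0: 30 assignments
So 6 of the 36 assignments meet the threshold.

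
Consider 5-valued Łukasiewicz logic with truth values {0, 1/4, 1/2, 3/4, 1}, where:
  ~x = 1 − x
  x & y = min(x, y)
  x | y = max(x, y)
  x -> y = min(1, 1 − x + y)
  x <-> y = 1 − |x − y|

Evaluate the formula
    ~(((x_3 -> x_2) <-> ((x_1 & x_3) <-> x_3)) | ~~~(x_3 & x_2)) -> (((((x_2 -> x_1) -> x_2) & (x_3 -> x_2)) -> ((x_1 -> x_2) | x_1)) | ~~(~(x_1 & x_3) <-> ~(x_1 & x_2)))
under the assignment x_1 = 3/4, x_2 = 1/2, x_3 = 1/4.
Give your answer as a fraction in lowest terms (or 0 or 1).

x_3 -> x_2 = 1/4 -> 1/2 = 1
x_1 & x_3 = 3/4 & 1/4 = 1/4
(x_1 & x_3) <-> x_3 = 1/4 <-> 1/4 = 1
(x_3 -> x_2) <-> ((x_1 & x_3) <-> x_3) = 1 <-> 1 = 1
x_3 & x_2 = 1/4 & 1/2 = 1/4
~(x_3 & x_2) = ~1/4 = 3/4
~~(x_3 & x_2) = ~3/4 = 1/4
~~~(x_3 & x_2) = ~1/4 = 3/4
((x_3 -> x_2) <-> ((x_1 & x_3) <-> x_3)) | ~~~(x_3 & x_2) = 1 | 3/4 = 1
~(((x_3 -> x_2) <-> ((x_1 & x_3) <-> x_3)) | ~~~(x_3 & x_2)) = ~1 = 0
x_2 -> x_1 = 1/2 -> 3/4 = 1
(x_2 -> x_1) -> x_2 = 1 -> 1/2 = 1/2
x_3 -> x_2 = 1/4 -> 1/2 = 1
((x_2 -> x_1) -> x_2) & (x_3 -> x_2) = 1/2 & 1 = 1/2
x_1 -> x_2 = 3/4 -> 1/2 = 3/4
(x_1 -> x_2) | x_1 = 3/4 | 3/4 = 3/4
(((x_2 -> x_1) -> x_2) & (x_3 -> x_2)) -> ((x_1 -> x_2) | x_1) = 1/2 -> 3/4 = 1
x_1 & x_3 = 3/4 & 1/4 = 1/4
~(x_1 & x_3) = ~1/4 = 3/4
x_1 & x_2 = 3/4 & 1/2 = 1/2
~(x_1 & x_2) = ~1/2 = 1/2
~(x_1 & x_3) <-> ~(x_1 & x_2) = 3/4 <-> 1/2 = 3/4
~(~(x_1 & x_3) <-> ~(x_1 & x_2)) = ~3/4 = 1/4
~~(~(x_1 & x_3) <-> ~(x_1 & x_2)) = ~1/4 = 3/4
((((x_2 -> x_1) -> x_2) & (x_3 -> x_2)) -> ((x_1 -> x_2) | x_1)) | ~~(~(x_1 & x_3) <-> ~(x_1 & x_2)) = 1 | 3/4 = 1
~(((x_3 -> x_2) <-> ((x_1 & x_3) <-> x_3)) | ~~~(x_3 & x_2)) -> (((((x_2 -> x_1) -> x_2) & (x_3 -> x_2)) -> ((x_1 -> x_2) | x_1)) | ~~(~(x_1 & x_3) <-> ~(x_1 & x_2))) = 0 -> 1 = 1

1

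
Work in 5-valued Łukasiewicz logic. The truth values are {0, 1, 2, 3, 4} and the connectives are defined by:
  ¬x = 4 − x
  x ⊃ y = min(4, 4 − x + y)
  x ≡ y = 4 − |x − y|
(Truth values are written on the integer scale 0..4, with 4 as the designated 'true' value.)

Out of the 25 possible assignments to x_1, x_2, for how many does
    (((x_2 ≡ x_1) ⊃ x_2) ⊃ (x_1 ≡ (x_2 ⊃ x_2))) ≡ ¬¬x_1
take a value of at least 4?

13

value 4: 13 assignments (counts)
value 3: 5 assignments
value 2: 4 assignments
value 1: 2 assignments
value 0: 1 assignment
So 13 of the 25 assignments meet the threshold.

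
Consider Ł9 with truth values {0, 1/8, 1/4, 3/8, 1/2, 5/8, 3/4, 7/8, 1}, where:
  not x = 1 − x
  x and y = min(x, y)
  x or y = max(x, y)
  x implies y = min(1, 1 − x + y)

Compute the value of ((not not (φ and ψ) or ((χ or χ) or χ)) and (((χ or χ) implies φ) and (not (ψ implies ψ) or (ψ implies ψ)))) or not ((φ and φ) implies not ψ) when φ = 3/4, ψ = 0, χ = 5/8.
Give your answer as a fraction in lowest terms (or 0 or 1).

5/8

φ and ψ = 3/4 and 0 = 0
not (φ and ψ) = not 0 = 1
not not (φ and ψ) = not 1 = 0
χ or χ = 5/8 or 5/8 = 5/8
(χ or χ) or χ = 5/8 or 5/8 = 5/8
not not (φ and ψ) or ((χ or χ) or χ) = 0 or 5/8 = 5/8
χ or χ = 5/8 or 5/8 = 5/8
(χ or χ) implies φ = 5/8 implies 3/4 = 1
ψ implies ψ = 0 implies 0 = 1
not (ψ implies ψ) = not 1 = 0
ψ implies ψ = 0 implies 0 = 1
not (ψ implies ψ) or (ψ implies ψ) = 0 or 1 = 1
((χ or χ) implies φ) and (not (ψ implies ψ) or (ψ implies ψ)) = 1 and 1 = 1
(not not (φ and ψ) or ((χ or χ) or χ)) and (((χ or χ) implies φ) and (not (ψ implies ψ) or (ψ implies ψ))) = 5/8 and 1 = 5/8
φ and φ = 3/4 and 3/4 = 3/4
not ψ = not 0 = 1
(φ and φ) implies not ψ = 3/4 implies 1 = 1
not ((φ and φ) implies not ψ) = not 1 = 0
((not not (φ and ψ) or ((χ or χ) or χ)) and (((χ or χ) implies φ) and (not (ψ implies ψ) or (ψ implies ψ)))) or not ((φ and φ) implies not ψ) = 5/8 or 0 = 5/8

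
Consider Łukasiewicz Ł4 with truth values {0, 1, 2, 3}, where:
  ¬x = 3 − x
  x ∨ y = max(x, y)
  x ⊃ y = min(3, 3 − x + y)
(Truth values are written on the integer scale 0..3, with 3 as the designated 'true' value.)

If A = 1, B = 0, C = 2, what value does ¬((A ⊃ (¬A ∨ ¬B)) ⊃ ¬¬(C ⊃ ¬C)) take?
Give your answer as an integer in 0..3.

¬A = ¬1 = 2
¬B = ¬0 = 3
¬A ∨ ¬B = 2 ∨ 3 = 3
A ⊃ (¬A ∨ ¬B) = 1 ⊃ 3 = 3
¬C = ¬2 = 1
C ⊃ ¬C = 2 ⊃ 1 = 2
¬(C ⊃ ¬C) = ¬2 = 1
¬¬(C ⊃ ¬C) = ¬1 = 2
(A ⊃ (¬A ∨ ¬B)) ⊃ ¬¬(C ⊃ ¬C) = 3 ⊃ 2 = 2
¬((A ⊃ (¬A ∨ ¬B)) ⊃ ¬¬(C ⊃ ¬C)) = ¬2 = 1

1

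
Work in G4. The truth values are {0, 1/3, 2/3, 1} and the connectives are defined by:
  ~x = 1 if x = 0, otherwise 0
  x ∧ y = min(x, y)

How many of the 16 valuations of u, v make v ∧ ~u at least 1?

u = 0, v = 0 ↦ 0  <
u = 0, v = 1/3 ↦ 1/3  <
u = 0, v = 2/3 ↦ 2/3  <
u = 0, v = 1 ↦ 1  ≥
u = 1/3, v = 0 ↦ 0  <
u = 1/3, v = 1/3 ↦ 0  <
u = 1/3, v = 2/3 ↦ 0  <
u = 1/3, v = 1 ↦ 0  <
u = 2/3, v = 0 ↦ 0  <
u = 2/3, v = 1/3 ↦ 0  <
u = 2/3, v = 2/3 ↦ 0  <
u = 2/3, v = 1 ↦ 0  <
u = 1, v = 0 ↦ 0  <
u = 1, v = 1/3 ↦ 0  <
u = 1, v = 2/3 ↦ 0  <
u = 1, v = 1 ↦ 0  <
So 1 of the 16 assignments meets the threshold.

1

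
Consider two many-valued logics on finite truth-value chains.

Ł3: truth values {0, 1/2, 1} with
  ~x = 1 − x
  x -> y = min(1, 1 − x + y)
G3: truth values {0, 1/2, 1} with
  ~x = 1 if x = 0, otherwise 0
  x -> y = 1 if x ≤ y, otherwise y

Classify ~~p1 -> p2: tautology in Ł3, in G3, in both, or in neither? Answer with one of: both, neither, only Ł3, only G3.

neither

In Ł3: at p1 = 1/2, p2 = 0 the value is 1/2 — not a tautology.
In G3: at p1 = 1/2, p2 = 0 the value is 0 — not a tautology.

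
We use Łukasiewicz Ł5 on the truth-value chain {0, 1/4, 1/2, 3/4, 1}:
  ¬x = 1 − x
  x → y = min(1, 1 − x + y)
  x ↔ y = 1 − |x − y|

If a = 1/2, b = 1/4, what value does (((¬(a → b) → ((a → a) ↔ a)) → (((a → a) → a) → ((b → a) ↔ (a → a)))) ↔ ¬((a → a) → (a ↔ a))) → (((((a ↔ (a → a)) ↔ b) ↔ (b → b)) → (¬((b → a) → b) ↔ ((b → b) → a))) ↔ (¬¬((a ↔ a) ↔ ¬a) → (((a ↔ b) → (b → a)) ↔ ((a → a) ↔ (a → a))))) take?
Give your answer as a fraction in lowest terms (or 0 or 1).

1

a → b = 1/2 → 1/4 = 3/4
¬(a → b) = ¬3/4 = 1/4
a → a = 1/2 → 1/2 = 1
(a → a) ↔ a = 1 ↔ 1/2 = 1/2
¬(a → b) → ((a → a) ↔ a) = 1/4 → 1/2 = 1
a → a = 1/2 → 1/2 = 1
(a → a) → a = 1 → 1/2 = 1/2
b → a = 1/4 → 1/2 = 1
a → a = 1/2 → 1/2 = 1
(b → a) ↔ (a → a) = 1 ↔ 1 = 1
((a → a) → a) → ((b → a) ↔ (a → a)) = 1/2 → 1 = 1
(¬(a → b) → ((a → a) ↔ a)) → (((a → a) → a) → ((b → a) ↔ (a → a))) = 1 → 1 = 1
a → a = 1/2 → 1/2 = 1
a ↔ a = 1/2 ↔ 1/2 = 1
(a → a) → (a ↔ a) = 1 → 1 = 1
¬((a → a) → (a ↔ a)) = ¬1 = 0
((¬(a → b) → ((a → a) ↔ a)) → (((a → a) → a) → ((b → a) ↔ (a → a)))) ↔ ¬((a → a) → (a ↔ a)) = 1 ↔ 0 = 0
a → a = 1/2 → 1/2 = 1
a ↔ (a → a) = 1/2 ↔ 1 = 1/2
(a ↔ (a → a)) ↔ b = 1/2 ↔ 1/4 = 3/4
b → b = 1/4 → 1/4 = 1
((a ↔ (a → a)) ↔ b) ↔ (b → b) = 3/4 ↔ 1 = 3/4
b → a = 1/4 → 1/2 = 1
(b → a) → b = 1 → 1/4 = 1/4
¬((b → a) → b) = ¬1/4 = 3/4
b → b = 1/4 → 1/4 = 1
(b → b) → a = 1 → 1/2 = 1/2
¬((b → a) → b) ↔ ((b → b) → a) = 3/4 ↔ 1/2 = 3/4
(((a ↔ (a → a)) ↔ b) ↔ (b → b)) → (¬((b → a) → b) ↔ ((b → b) → a)) = 3/4 → 3/4 = 1
a ↔ a = 1/2 ↔ 1/2 = 1
¬a = ¬1/2 = 1/2
(a ↔ a) ↔ ¬a = 1 ↔ 1/2 = 1/2
¬((a ↔ a) ↔ ¬a) = ¬1/2 = 1/2
¬¬((a ↔ a) ↔ ¬a) = ¬1/2 = 1/2
a ↔ b = 1/2 ↔ 1/4 = 3/4
b → a = 1/4 → 1/2 = 1
(a ↔ b) → (b → a) = 3/4 → 1 = 1
a → a = 1/2 → 1/2 = 1
a → a = 1/2 → 1/2 = 1
(a → a) ↔ (a → a) = 1 ↔ 1 = 1
((a ↔ b) → (b → a)) ↔ ((a → a) ↔ (a → a)) = 1 ↔ 1 = 1
¬¬((a ↔ a) ↔ ¬a) → (((a ↔ b) → (b → a)) ↔ ((a → a) ↔ (a → a))) = 1/2 → 1 = 1
((((a ↔ (a → a)) ↔ b) ↔ (b → b)) → (¬((b → a) → b) ↔ ((b → b) → a))) ↔ (¬¬((a ↔ a) ↔ ¬a) → (((a ↔ b) → (b → a)) ↔ ((a → a) ↔ (a → a)))) = 1 ↔ 1 = 1
(((¬(a → b) → ((a → a) ↔ a)) → (((a → a) → a) → ((b → a) ↔ (a → a)))) ↔ ¬((a → a) → (a ↔ a))) → (((((a ↔ (a → a)) ↔ b) ↔ (b → b)) → (¬((b → a) → b) ↔ ((b → b) → a))) ↔ (¬¬((a ↔ a) ↔ ¬a) → (((a ↔ b) → (b → a)) ↔ ((a → a) ↔ (a → a))))) = 0 → 1 = 1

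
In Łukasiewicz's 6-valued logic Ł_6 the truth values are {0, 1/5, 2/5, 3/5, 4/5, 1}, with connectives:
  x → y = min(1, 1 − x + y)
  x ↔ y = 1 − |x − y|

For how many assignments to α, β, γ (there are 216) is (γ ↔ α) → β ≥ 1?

value 1: 106 assignments (counts)
value 4/5: 34 assignments
value 3/5: 30 assignments
value 2/5: 24 assignments
value 1/5: 16 assignments
value 0: 6 assignments
So 106 of the 216 assignments meet the threshold.

106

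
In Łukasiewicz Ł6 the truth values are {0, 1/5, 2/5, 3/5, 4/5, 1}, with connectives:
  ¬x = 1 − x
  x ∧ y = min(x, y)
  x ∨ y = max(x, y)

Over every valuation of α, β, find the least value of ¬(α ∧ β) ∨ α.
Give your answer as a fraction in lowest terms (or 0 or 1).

3/5

Take α = 2/5, β = 2/5:
α ∧ β = 2/5 ∧ 2/5 = 2/5
¬(α ∧ β) = ¬2/5 = 3/5
¬(α ∧ β) ∨ α = 3/5 ∨ 2/5 = 3/5
No assignment yields a value below 3/5, so this is the minimum.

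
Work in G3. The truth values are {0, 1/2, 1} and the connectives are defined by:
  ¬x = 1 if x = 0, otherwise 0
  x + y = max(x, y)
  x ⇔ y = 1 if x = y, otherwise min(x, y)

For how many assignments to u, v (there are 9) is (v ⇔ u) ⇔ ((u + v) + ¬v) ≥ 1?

u = 0, v = 0 ↦ 1  ≥
u = 0, v = 1/2 ↦ 0  <
u = 0, v = 1 ↦ 0  <
u = 1/2, v = 0 ↦ 0  <
u = 1/2, v = 1/2 ↦ 1/2  <
u = 1/2, v = 1 ↦ 1/2  <
u = 1, v = 0 ↦ 0  <
u = 1, v = 1/2 ↦ 1/2  <
u = 1, v = 1 ↦ 1  ≥
So 2 of the 9 assignments meet the threshold.

2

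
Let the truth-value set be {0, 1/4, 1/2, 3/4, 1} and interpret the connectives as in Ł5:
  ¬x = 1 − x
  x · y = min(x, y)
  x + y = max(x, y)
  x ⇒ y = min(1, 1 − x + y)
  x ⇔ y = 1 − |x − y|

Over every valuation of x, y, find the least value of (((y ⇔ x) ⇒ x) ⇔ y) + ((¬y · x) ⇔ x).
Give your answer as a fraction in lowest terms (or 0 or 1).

1/2

Take x = 1, y = 1/2:
y ⇔ x = 1/2 ⇔ 1 = 1/2
(y ⇔ x) ⇒ x = 1/2 ⇒ 1 = 1
((y ⇔ x) ⇒ x) ⇔ y = 1 ⇔ 1/2 = 1/2
¬y = ¬1/2 = 1/2
¬y · x = 1/2 · 1 = 1/2
(¬y · x) ⇔ x = 1/2 ⇔ 1 = 1/2
(((y ⇔ x) ⇒ x) ⇔ y) + ((¬y · x) ⇔ x) = 1/2 + 1/2 = 1/2
No assignment yields a value below 1/2, so this is the minimum.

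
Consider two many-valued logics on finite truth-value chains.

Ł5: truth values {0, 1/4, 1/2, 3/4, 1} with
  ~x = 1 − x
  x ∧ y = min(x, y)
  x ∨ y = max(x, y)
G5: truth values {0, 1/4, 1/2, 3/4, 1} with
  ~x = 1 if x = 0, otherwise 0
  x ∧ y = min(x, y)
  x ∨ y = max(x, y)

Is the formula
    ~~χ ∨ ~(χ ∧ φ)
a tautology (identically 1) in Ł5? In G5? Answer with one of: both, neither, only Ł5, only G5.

only G5

In Ł5: at φ = 1/4, χ = 1/4 the value is 3/4 — not a tautology.
In G5: every assignment gives 1 — tautology.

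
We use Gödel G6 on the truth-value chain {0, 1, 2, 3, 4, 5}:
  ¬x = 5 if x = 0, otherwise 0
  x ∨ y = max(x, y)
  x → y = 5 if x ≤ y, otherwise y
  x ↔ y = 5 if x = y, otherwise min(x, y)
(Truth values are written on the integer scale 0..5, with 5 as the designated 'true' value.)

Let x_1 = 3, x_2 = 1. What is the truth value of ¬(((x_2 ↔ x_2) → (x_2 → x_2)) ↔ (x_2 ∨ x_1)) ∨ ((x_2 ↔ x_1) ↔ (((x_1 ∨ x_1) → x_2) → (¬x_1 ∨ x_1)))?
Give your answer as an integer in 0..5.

x_2 ↔ x_2 = 1 ↔ 1 = 5
x_2 → x_2 = 1 → 1 = 5
(x_2 ↔ x_2) → (x_2 → x_2) = 5 → 5 = 5
x_2 ∨ x_1 = 1 ∨ 3 = 3
((x_2 ↔ x_2) → (x_2 → x_2)) ↔ (x_2 ∨ x_1) = 5 ↔ 3 = 3
¬(((x_2 ↔ x_2) → (x_2 → x_2)) ↔ (x_2 ∨ x_1)) = ¬3 = 0
x_2 ↔ x_1 = 1 ↔ 3 = 1
x_1 ∨ x_1 = 3 ∨ 3 = 3
(x_1 ∨ x_1) → x_2 = 3 → 1 = 1
¬x_1 = ¬3 = 0
¬x_1 ∨ x_1 = 0 ∨ 3 = 3
((x_1 ∨ x_1) → x_2) → (¬x_1 ∨ x_1) = 1 → 3 = 5
(x_2 ↔ x_1) ↔ (((x_1 ∨ x_1) → x_2) → (¬x_1 ∨ x_1)) = 1 ↔ 5 = 1
¬(((x_2 ↔ x_2) → (x_2 → x_2)) ↔ (x_2 ∨ x_1)) ∨ ((x_2 ↔ x_1) ↔ (((x_1 ∨ x_1) → x_2) → (¬x_1 ∨ x_1))) = 0 ∨ 1 = 1

1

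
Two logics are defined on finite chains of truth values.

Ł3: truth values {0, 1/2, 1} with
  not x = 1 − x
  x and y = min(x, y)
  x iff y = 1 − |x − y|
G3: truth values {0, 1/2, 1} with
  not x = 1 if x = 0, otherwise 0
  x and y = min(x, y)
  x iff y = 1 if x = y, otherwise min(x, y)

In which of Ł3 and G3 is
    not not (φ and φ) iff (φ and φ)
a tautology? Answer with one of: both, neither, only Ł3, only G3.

only Ł3

In Ł3: every assignment gives 1 — tautology.
In G3: at φ = 1/2 the value is 1/2 — not a tautology.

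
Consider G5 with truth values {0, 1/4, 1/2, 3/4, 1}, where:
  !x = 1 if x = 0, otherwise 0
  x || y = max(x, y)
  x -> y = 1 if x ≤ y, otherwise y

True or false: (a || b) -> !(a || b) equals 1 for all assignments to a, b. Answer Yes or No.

Counterexample: take a = 0, b = 1/4.
a || b = 0 || 1/4 = 1/4
a || b = 0 || 1/4 = 1/4
!(a || b) = !1/4 = 0
(a || b) -> !(a || b) = 1/4 -> 0 = 0
This gives 0 ≠ 1.

No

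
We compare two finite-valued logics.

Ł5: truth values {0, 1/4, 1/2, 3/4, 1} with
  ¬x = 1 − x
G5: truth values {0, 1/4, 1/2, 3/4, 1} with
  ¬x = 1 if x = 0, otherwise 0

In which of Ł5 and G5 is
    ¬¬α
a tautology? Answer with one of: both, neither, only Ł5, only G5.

In Ł5: at α = 0 the value is 0 — not a tautology.
In G5: at α = 0 the value is 0 — not a tautology.

neither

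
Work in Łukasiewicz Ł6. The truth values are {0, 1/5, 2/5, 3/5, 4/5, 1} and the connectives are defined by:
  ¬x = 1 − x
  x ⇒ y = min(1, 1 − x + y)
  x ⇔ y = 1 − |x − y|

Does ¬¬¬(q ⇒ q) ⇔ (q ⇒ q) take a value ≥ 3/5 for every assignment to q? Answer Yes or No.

Counterexample: take q = 0.
q ⇒ q = 0 ⇒ 0 = 1
¬(q ⇒ q) = ¬1 = 0
¬¬(q ⇒ q) = ¬0 = 1
¬¬¬(q ⇒ q) = ¬1 = 0
q ⇒ q = 0 ⇒ 0 = 1
¬¬¬(q ⇒ q) ⇔ (q ⇒ q) = 0 ⇔ 1 = 0
This gives 0, which is below 3/5.

No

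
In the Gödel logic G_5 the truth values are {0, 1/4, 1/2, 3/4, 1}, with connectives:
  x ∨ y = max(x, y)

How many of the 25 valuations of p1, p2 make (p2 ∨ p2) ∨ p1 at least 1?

value 1: 9 assignments (counts)
value 3/4: 7 assignments
value 1/2: 5 assignments
value 1/4: 3 assignments
value 0: 1 assignment
So 9 of the 25 assignments meet the threshold.

9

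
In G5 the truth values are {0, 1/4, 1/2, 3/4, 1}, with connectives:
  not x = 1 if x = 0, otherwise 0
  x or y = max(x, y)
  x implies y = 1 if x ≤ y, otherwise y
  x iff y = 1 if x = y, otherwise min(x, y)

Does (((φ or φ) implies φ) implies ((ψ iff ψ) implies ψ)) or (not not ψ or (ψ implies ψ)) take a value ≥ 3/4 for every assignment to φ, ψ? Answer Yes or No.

At φ = 1/4, ψ = 0, for instance:
φ or φ = 1/4 or 1/4 = 1/4
(φ or φ) implies φ = 1/4 implies 1/4 = 1
ψ iff ψ = 0 iff 0 = 1
(ψ iff ψ) implies ψ = 1 implies 0 = 0
((φ or φ) implies φ) implies ((ψ iff ψ) implies ψ) = 1 implies 0 = 0
not ψ = not 0 = 1
not not ψ = not 1 = 0
ψ implies ψ = 0 implies 0 = 1
not not ψ or (ψ implies ψ) = 0 or 1 = 1
(((φ or φ) implies φ) implies ((ψ iff ψ) implies ψ)) or (not not ψ or (ψ implies ψ)) = 0 or 1 = 1
and checking the remaining 24 assignments likewise gives ≥ 3/4 in every case.

Yes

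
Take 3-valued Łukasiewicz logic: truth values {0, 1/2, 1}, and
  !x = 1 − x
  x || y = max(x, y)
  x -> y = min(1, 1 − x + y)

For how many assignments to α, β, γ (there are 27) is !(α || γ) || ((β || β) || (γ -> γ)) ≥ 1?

27

value 1: 27 assignments (counts)
So 27 of the 27 assignments meet the threshold.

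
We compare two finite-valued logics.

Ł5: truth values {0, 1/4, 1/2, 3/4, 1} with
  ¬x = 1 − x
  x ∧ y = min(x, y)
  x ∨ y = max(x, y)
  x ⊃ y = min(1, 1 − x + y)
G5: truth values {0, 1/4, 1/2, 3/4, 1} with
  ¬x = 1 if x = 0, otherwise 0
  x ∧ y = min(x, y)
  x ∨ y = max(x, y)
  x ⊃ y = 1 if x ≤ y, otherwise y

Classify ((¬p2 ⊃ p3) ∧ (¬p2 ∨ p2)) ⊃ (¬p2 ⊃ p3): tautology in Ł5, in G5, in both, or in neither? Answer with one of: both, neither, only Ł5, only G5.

both

In Ł5: every assignment gives 1 — tautology.
In G5: every assignment gives 1 — tautology.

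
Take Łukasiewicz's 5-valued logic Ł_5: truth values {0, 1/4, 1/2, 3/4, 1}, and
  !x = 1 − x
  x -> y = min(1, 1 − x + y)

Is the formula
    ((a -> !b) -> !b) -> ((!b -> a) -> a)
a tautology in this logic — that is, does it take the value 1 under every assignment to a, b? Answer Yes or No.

Yes

At a = 1, b = 1/2, for instance:
!b = !1/2 = 1/2
a -> !b = 1 -> 1/2 = 1/2
(a -> !b) -> !b = 1/2 -> 1/2 = 1
!b -> a = 1/2 -> 1 = 1
(!b -> a) -> a = 1 -> 1 = 1
((a -> !b) -> !b) -> ((!b -> a) -> a) = 1 -> 1 = 1
and checking the remaining 24 assignments likewise gives ≥ 1 in every case.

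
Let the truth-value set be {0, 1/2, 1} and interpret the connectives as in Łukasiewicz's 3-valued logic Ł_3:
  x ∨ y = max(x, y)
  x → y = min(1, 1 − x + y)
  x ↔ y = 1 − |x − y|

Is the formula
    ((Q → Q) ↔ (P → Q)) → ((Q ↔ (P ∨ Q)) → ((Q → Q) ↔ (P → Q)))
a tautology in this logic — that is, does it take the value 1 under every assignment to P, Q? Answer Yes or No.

P = 0, Q = 0 ↦ 1
P = 0, Q = 1/2 ↦ 1
P = 0, Q = 1 ↦ 1
P = 1/2, Q = 0 ↦ 1
P = 1/2, Q = 1/2 ↦ 1
P = 1/2, Q = 1 ↦ 1
P = 1, Q = 0 ↦ 1
P = 1, Q = 1/2 ↦ 1
P = 1, Q = 1 ↦ 1
Every assignment gives a value ≥ 1.

Yes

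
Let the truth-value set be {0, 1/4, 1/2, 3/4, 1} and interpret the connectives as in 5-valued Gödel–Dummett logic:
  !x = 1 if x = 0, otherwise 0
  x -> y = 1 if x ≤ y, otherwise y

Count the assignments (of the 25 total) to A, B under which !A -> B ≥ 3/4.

value 1: 21 assignments (counts)
value 3/4: 1 assignment (counts)
value 1/2: 1 assignment
value 1/4: 1 assignment
value 0: 1 assignment
So 22 of the 25 assignments meet the threshold.

22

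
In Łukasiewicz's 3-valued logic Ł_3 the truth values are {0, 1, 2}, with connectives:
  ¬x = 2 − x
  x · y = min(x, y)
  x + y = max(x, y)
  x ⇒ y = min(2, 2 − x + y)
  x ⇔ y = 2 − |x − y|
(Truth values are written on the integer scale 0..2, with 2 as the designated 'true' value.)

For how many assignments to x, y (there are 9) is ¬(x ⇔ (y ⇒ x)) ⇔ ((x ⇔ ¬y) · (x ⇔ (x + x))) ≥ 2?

3

x = 0, y = 0 ↦ 0  <
x = 0, y = 1 ↦ 2  ≥
x = 0, y = 2 ↦ 0  <
x = 1, y = 0 ↦ 2  ≥
x = 1, y = 1 ↦ 1  <
x = 1, y = 2 ↦ 1  <
x = 2, y = 0 ↦ 0  <
x = 2, y = 1 ↦ 1  <
x = 2, y = 2 ↦ 2  ≥
So 3 of the 9 assignments meet the threshold.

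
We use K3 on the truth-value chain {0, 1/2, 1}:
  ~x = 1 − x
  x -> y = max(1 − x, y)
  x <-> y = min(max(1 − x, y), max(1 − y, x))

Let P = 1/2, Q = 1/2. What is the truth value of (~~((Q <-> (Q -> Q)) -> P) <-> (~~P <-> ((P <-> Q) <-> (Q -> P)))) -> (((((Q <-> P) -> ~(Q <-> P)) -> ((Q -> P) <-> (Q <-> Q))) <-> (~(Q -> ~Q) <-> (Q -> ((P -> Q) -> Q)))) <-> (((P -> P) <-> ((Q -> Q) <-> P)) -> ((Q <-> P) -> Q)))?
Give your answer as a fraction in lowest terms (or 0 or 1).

Q -> Q = 1/2 -> 1/2 = 1/2
Q <-> (Q -> Q) = 1/2 <-> 1/2 = 1/2
(Q <-> (Q -> Q)) -> P = 1/2 -> 1/2 = 1/2
~((Q <-> (Q -> Q)) -> P) = ~1/2 = 1/2
~~((Q <-> (Q -> Q)) -> P) = ~1/2 = 1/2
~P = ~1/2 = 1/2
~~P = ~1/2 = 1/2
P <-> Q = 1/2 <-> 1/2 = 1/2
Q -> P = 1/2 -> 1/2 = 1/2
(P <-> Q) <-> (Q -> P) = 1/2 <-> 1/2 = 1/2
~~P <-> ((P <-> Q) <-> (Q -> P)) = 1/2 <-> 1/2 = 1/2
~~((Q <-> (Q -> Q)) -> P) <-> (~~P <-> ((P <-> Q) <-> (Q -> P))) = 1/2 <-> 1/2 = 1/2
Q <-> P = 1/2 <-> 1/2 = 1/2
Q <-> P = 1/2 <-> 1/2 = 1/2
~(Q <-> P) = ~1/2 = 1/2
(Q <-> P) -> ~(Q <-> P) = 1/2 -> 1/2 = 1/2
Q -> P = 1/2 -> 1/2 = 1/2
Q <-> Q = 1/2 <-> 1/2 = 1/2
(Q -> P) <-> (Q <-> Q) = 1/2 <-> 1/2 = 1/2
((Q <-> P) -> ~(Q <-> P)) -> ((Q -> P) <-> (Q <-> Q)) = 1/2 -> 1/2 = 1/2
~Q = ~1/2 = 1/2
Q -> ~Q = 1/2 -> 1/2 = 1/2
~(Q -> ~Q) = ~1/2 = 1/2
P -> Q = 1/2 -> 1/2 = 1/2
(P -> Q) -> Q = 1/2 -> 1/2 = 1/2
Q -> ((P -> Q) -> Q) = 1/2 -> 1/2 = 1/2
~(Q -> ~Q) <-> (Q -> ((P -> Q) -> Q)) = 1/2 <-> 1/2 = 1/2
(((Q <-> P) -> ~(Q <-> P)) -> ((Q -> P) <-> (Q <-> Q))) <-> (~(Q -> ~Q) <-> (Q -> ((P -> Q) -> Q))) = 1/2 <-> 1/2 = 1/2
P -> P = 1/2 -> 1/2 = 1/2
Q -> Q = 1/2 -> 1/2 = 1/2
(Q -> Q) <-> P = 1/2 <-> 1/2 = 1/2
(P -> P) <-> ((Q -> Q) <-> P) = 1/2 <-> 1/2 = 1/2
Q <-> P = 1/2 <-> 1/2 = 1/2
(Q <-> P) -> Q = 1/2 -> 1/2 = 1/2
((P -> P) <-> ((Q -> Q) <-> P)) -> ((Q <-> P) -> Q) = 1/2 -> 1/2 = 1/2
((((Q <-> P) -> ~(Q <-> P)) -> ((Q -> P) <-> (Q <-> Q))) <-> (~(Q -> ~Q) <-> (Q -> ((P -> Q) -> Q)))) <-> (((P -> P) <-> ((Q -> Q) <-> P)) -> ((Q <-> P) -> Q)) = 1/2 <-> 1/2 = 1/2
(~~((Q <-> (Q -> Q)) -> P) <-> (~~P <-> ((P <-> Q) <-> (Q -> P)))) -> (((((Q <-> P) -> ~(Q <-> P)) -> ((Q -> P) <-> (Q <-> Q))) <-> (~(Q -> ~Q) <-> (Q -> ((P -> Q) -> Q)))) <-> (((P -> P) <-> ((Q -> Q) <-> P)) -> ((Q <-> P) -> Q))) = 1/2 -> 1/2 = 1/2

1/2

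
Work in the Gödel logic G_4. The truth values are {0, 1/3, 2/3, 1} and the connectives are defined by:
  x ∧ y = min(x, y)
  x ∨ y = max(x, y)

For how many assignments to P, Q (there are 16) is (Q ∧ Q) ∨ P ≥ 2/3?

12

P = 0, Q = 0 ↦ 0  <
P = 0, Q = 1/3 ↦ 1/3  <
P = 0, Q = 2/3 ↦ 2/3  ≥
P = 0, Q = 1 ↦ 1  ≥
P = 1/3, Q = 0 ↦ 1/3  <
P = 1/3, Q = 1/3 ↦ 1/3  <
P = 1/3, Q = 2/3 ↦ 2/3  ≥
P = 1/3, Q = 1 ↦ 1  ≥
P = 2/3, Q = 0 ↦ 2/3  ≥
P = 2/3, Q = 1/3 ↦ 2/3  ≥
P = 2/3, Q = 2/3 ↦ 2/3  ≥
P = 2/3, Q = 1 ↦ 1  ≥
P = 1, Q = 0 ↦ 1  ≥
P = 1, Q = 1/3 ↦ 1  ≥
P = 1, Q = 2/3 ↦ 1  ≥
P = 1, Q = 1 ↦ 1  ≥
So 12 of the 16 assignments meet the threshold.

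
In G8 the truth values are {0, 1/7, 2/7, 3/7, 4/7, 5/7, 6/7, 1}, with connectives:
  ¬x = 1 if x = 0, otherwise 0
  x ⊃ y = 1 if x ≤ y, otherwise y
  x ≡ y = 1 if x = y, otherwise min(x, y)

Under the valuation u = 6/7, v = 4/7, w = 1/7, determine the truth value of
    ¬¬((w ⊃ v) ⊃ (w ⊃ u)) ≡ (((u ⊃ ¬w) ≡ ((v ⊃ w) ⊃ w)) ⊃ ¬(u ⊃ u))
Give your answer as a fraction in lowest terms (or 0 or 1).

w ⊃ v = 1/7 ⊃ 4/7 = 1
w ⊃ u = 1/7 ⊃ 6/7 = 1
(w ⊃ v) ⊃ (w ⊃ u) = 1 ⊃ 1 = 1
¬((w ⊃ v) ⊃ (w ⊃ u)) = ¬1 = 0
¬¬((w ⊃ v) ⊃ (w ⊃ u)) = ¬0 = 1
¬w = ¬1/7 = 0
u ⊃ ¬w = 6/7 ⊃ 0 = 0
v ⊃ w = 4/7 ⊃ 1/7 = 1/7
(v ⊃ w) ⊃ w = 1/7 ⊃ 1/7 = 1
(u ⊃ ¬w) ≡ ((v ⊃ w) ⊃ w) = 0 ≡ 1 = 0
u ⊃ u = 6/7 ⊃ 6/7 = 1
¬(u ⊃ u) = ¬1 = 0
((u ⊃ ¬w) ≡ ((v ⊃ w) ⊃ w)) ⊃ ¬(u ⊃ u) = 0 ⊃ 0 = 1
¬¬((w ⊃ v) ⊃ (w ⊃ u)) ≡ (((u ⊃ ¬w) ≡ ((v ⊃ w) ⊃ w)) ⊃ ¬(u ⊃ u)) = 1 ≡ 1 = 1

1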